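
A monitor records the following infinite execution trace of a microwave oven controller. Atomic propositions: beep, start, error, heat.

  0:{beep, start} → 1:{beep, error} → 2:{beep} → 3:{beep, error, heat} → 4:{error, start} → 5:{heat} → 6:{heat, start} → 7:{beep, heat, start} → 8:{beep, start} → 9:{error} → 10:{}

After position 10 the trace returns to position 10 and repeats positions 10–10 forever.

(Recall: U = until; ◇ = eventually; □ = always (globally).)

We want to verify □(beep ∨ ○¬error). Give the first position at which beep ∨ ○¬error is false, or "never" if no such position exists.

never

beep ∨ ○¬error holds at every position 0..10, and those are all the positions the trace ever visits, so the invariant □(beep ∨ ○¬error) is never violated.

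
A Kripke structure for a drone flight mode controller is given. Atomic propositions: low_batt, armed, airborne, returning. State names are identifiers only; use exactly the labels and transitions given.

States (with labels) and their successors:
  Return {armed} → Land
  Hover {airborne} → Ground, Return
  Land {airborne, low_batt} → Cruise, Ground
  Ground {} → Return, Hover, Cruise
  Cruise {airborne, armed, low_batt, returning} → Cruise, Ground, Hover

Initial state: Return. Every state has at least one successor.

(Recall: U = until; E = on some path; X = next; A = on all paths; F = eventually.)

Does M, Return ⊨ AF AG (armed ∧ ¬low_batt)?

States satisfying AG (armed ∧ ¬low_batt): ∅.
States satisfying AF AG (armed ∧ ¬low_batt): ∅.
There is a path from Return along which AG (armed ∧ ¬low_batt) never holds.
Return ∉ Sat(AF AG (armed ∧ ¬low_batt)).

Does not hold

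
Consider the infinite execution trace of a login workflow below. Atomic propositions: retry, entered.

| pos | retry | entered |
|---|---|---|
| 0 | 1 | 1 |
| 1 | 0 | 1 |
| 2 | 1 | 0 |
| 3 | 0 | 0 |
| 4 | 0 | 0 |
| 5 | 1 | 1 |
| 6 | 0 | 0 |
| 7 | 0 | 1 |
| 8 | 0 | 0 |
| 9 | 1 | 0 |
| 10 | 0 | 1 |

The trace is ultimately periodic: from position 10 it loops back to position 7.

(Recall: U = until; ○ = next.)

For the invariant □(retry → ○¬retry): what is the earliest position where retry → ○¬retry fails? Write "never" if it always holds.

retry → ○¬retry holds at every position 0..10, and those are all the positions the trace ever visits, so the invariant □(retry → ○¬retry) is never violated.

never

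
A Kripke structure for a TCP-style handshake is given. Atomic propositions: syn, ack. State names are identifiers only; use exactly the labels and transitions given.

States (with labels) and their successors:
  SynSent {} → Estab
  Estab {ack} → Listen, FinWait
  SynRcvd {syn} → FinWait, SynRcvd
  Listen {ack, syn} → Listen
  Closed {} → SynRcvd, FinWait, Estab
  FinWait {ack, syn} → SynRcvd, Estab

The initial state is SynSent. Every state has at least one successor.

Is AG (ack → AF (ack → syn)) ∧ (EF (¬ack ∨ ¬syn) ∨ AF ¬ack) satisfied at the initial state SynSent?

States satisfying ack → AF (ack → syn): {SynSent, Estab, SynRcvd, Listen, Closed, FinWait}.
States satisfying AG (ack → AF (ack → syn)): {SynSent, Estab, SynRcvd, Listen, Closed, FinWait}.
States satisfying ¬ack ∨ ¬syn: {SynSent, Estab, SynRcvd, Closed}.
States satisfying EF (¬ack ∨ ¬syn): {SynSent, Estab, SynRcvd, Closed, FinWait}.
States satisfying ¬ack: {SynSent, SynRcvd, Closed}.
States satisfying AF ¬ack: {SynSent, SynRcvd, Closed}.
States satisfying EF (¬ack ∨ ¬syn) ∨ AF ¬ack: {SynSent, Estab, SynRcvd, Closed, FinWait}.
States satisfying AG (ack → AF (ack → syn)) ∧ (EF (¬ack ∨ ¬syn) ∨ AF ¬ack): {SynSent, Estab, SynRcvd, Closed, FinWait}.
SynSent ∈ Sat(AG (ack → AF (ack → syn)) ∧ (EF (¬ack ∨ ¬syn) ∨ AF ¬ack)).

Satisfied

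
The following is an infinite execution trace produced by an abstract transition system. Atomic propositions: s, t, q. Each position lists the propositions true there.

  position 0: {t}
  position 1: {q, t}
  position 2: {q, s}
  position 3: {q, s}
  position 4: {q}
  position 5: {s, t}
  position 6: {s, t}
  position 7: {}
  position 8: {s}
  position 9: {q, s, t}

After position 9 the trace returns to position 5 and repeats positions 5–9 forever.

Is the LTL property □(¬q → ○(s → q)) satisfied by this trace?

Violated

¬q → ○(s → q) must hold at every position from 0 onward. It fails at position 5, so □(¬q → ○(s → q)) is false.
Positions where ¬q holds: 0, 5, 6, 7, 8.
Check ○(s → q) at each: 0→ok, 5→fails, 6→ok, 7→fails, 8→ok.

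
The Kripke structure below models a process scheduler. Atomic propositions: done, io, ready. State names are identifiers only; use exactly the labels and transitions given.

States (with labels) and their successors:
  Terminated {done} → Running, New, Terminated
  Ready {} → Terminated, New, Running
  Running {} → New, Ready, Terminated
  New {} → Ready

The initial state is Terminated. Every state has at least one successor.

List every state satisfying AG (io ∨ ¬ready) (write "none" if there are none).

{Terminated, Ready, Running, New}

States satisfying io ∨ ¬ready: {Terminated, Ready, Running, New}.
States satisfying AG (io ∨ ¬ready): {Terminated, Ready, Running, New}.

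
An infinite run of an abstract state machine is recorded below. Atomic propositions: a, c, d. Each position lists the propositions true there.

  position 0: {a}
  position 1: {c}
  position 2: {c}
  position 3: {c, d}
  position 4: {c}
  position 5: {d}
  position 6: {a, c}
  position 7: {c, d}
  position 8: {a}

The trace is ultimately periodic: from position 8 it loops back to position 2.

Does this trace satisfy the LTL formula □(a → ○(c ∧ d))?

a → ○(c ∧ d) must hold at every position from 0 onward. It fails at position 0, so □(a → ○(c ∧ d)) is false.
Positions where a holds: 0, 6, 8.
Check ○(c ∧ d) at each: 0→fails, 6→ok, 8→fails.

Violated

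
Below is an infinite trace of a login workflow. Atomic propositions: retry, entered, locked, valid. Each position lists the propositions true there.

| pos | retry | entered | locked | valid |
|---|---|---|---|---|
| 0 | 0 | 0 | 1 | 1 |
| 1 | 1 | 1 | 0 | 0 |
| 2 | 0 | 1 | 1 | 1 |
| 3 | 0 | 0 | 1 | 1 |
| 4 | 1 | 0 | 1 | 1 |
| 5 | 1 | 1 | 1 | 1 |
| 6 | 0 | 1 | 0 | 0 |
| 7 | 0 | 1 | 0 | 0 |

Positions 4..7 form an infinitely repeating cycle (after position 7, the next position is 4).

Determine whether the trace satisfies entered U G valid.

Walking from position 0: at position 0, G valid has not yet held and entered fails, so entered U G valid is false.

Violated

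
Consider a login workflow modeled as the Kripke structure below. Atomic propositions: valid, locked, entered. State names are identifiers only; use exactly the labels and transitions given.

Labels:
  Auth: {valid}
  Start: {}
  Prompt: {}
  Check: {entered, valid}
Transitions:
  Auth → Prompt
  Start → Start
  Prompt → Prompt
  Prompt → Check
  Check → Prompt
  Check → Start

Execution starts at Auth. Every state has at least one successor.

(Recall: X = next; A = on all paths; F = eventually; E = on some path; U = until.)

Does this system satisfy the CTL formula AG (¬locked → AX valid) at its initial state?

States satisfying ¬locked → AX valid: ∅.
States satisfying AG (¬locked → AX valid): ∅.
Auth is reachable from Auth and violates ¬locked → AX valid, so AG fails at Auth.
Auth ∉ Sat(AG (¬locked → AX valid)).

Does not hold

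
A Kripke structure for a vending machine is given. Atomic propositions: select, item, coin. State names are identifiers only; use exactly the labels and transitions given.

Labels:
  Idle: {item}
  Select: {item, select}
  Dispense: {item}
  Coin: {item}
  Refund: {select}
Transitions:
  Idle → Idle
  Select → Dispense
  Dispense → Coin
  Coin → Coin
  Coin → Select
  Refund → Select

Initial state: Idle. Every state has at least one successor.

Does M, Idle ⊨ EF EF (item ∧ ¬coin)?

States satisfying EF (item ∧ ¬coin): {Idle, Select, Dispense, Coin, Refund}.
States satisfying EF EF (item ∧ ¬coin): {Idle, Select, Dispense, Coin, Refund}.
Some path from Idle reaches a state where EF (item ∧ ¬coin) holds.
Idle ∈ Sat(EF EF (item ∧ ¬coin)).

Yes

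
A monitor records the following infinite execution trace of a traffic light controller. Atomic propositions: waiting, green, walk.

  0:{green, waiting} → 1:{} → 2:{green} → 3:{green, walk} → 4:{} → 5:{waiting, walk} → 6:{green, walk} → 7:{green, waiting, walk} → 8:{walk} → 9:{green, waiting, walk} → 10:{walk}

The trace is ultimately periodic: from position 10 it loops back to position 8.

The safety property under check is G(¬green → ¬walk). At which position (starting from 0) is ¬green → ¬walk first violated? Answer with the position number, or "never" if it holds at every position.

5

Check ¬green → ¬walk at each position in order: 0 ✓, 1 ✓, 2 ✓, 3 ✓, 4 ✓.
At position 5 the labels are {waiting, walk}, so ¬green → ¬walk is false there. This is the first violation.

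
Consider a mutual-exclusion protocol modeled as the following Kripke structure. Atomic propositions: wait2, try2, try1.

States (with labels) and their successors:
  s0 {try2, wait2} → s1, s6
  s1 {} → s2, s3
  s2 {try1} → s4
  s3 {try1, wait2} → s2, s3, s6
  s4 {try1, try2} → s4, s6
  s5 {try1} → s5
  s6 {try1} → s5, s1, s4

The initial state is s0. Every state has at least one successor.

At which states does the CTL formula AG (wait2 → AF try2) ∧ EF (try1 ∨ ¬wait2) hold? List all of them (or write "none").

{s5}

States satisfying wait2 → AF try2: {s0, s1, s2, s4, s5, s6}.
States satisfying AG (wait2 → AF try2): {s5}.
States satisfying try1 ∨ ¬wait2: {s1, s2, s3, s4, s5, s6}.
States satisfying EF (try1 ∨ ¬wait2): {s0, s1, s2, s3, s4, s5, s6}.
States satisfying AG (wait2 → AF try2) ∧ EF (try1 ∨ ¬wait2): {s5}.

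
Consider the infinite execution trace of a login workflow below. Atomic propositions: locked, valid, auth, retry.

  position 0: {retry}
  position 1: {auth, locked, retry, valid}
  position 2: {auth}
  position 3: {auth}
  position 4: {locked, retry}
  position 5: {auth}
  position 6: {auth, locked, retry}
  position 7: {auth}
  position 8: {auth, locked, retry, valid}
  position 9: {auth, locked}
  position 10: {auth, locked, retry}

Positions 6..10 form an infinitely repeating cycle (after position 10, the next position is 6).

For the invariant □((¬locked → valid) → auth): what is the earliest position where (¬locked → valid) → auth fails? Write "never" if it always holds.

4

Check (¬locked → valid) → auth at each position in order: 0 ✓, 1 ✓, 2 ✓, 3 ✓.
At position 4 the labels are {locked, retry}, so (¬locked → valid) → auth is false there. This is the first violation.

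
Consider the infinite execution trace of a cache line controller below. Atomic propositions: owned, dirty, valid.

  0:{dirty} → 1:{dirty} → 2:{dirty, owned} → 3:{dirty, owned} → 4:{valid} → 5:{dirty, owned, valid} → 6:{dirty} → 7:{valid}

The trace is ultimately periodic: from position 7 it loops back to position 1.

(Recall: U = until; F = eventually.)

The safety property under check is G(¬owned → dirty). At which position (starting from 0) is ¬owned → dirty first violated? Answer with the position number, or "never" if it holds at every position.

Check ¬owned → dirty at each position in order: 0 ✓, 1 ✓, 2 ✓, 3 ✓.
At position 4 the labels are {valid}, so ¬owned → dirty is false there. This is the first violation.

4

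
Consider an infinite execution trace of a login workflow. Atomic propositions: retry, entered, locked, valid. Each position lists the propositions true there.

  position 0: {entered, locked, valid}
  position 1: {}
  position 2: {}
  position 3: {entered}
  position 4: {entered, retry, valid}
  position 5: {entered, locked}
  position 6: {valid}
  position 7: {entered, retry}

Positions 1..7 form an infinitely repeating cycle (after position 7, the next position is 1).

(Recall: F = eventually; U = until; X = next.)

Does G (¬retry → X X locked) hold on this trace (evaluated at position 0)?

Does not hold

¬retry → X X locked must hold at every position from 0 onward. It fails at position 0, so G (¬retry → X X locked) is false.
Positions where ¬retry holds: 0, 1, 2, 3, 5, 6.
Check X X locked at each: 0→fails, 1→fails, 2→fails, 3→ok, 5→fails, 6→fails.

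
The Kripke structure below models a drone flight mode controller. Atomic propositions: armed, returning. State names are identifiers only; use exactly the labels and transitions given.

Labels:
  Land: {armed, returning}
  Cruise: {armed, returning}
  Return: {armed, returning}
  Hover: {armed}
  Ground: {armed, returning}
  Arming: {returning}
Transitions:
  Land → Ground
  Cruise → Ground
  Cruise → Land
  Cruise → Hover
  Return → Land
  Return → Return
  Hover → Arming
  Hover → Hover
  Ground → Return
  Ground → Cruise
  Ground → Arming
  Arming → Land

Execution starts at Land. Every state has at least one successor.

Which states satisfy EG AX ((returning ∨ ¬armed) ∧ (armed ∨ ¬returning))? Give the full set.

{Return}

States satisfying AX ((returning ∨ ¬armed) ∧ (armed ∨ ¬returning)): {Land, Return, Arming}.
States satisfying EG AX ((returning ∨ ¬armed) ∧ (armed ∨ ¬returning)): {Return}.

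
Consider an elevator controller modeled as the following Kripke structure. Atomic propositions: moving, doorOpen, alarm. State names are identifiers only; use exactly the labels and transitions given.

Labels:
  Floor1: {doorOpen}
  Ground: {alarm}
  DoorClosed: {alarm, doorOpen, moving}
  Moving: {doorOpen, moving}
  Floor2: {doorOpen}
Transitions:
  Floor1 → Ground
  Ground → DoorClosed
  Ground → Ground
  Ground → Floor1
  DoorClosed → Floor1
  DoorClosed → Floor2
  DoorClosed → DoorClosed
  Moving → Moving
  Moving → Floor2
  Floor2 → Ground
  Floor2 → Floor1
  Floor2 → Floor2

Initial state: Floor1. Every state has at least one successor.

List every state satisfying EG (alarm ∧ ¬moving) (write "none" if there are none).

States satisfying alarm ∧ ¬moving: {Ground}.
States satisfying EG (alarm ∧ ¬moving): {Ground}.

{Ground}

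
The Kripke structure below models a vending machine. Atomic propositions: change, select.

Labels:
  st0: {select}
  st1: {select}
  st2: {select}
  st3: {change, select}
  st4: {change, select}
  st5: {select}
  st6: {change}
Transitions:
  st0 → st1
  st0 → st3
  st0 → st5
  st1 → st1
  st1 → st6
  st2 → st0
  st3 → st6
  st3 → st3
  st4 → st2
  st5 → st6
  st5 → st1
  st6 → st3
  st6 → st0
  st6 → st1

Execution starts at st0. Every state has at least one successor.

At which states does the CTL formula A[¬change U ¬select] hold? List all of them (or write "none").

States satisfying ¬change: {st0, st1, st2, st5}.
States satisfying ¬select: {st6}.
States satisfying A[¬change U ¬select]: {st6}.

{st6}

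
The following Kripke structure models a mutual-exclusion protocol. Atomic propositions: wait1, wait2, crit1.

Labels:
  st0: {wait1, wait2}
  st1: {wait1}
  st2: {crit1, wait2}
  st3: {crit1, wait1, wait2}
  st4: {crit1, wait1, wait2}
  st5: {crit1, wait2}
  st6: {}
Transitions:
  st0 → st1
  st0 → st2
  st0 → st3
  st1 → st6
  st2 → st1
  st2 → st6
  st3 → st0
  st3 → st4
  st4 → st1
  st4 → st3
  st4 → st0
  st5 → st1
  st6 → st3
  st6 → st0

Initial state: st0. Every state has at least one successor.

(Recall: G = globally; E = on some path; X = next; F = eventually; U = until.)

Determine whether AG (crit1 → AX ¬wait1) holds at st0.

States satisfying crit1 → AX ¬wait1: {st0, st1, st6}.
States satisfying AG (crit1 → AX ¬wait1): ∅.
st2 is reachable from st0 and violates crit1 → AX ¬wait1, so AG fails at st0.
st0 ∉ Sat(AG (crit1 → AX ¬wait1)).

No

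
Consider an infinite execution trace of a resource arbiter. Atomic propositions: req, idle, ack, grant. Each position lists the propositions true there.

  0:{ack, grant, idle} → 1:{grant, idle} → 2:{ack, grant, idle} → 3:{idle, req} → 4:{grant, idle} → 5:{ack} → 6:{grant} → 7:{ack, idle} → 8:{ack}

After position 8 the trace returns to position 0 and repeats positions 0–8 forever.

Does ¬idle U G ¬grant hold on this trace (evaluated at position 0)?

Does not hold

Walking from position 0: at position 0, G ¬grant has not yet held and ¬idle fails, so ¬idle U G ¬grant is false.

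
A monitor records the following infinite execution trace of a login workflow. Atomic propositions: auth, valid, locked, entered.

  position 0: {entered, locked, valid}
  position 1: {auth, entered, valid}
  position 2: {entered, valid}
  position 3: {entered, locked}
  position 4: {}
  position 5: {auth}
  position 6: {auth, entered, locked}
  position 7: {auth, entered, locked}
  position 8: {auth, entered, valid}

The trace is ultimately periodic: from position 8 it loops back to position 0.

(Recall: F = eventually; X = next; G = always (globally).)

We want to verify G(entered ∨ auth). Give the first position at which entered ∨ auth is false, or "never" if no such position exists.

4

Check entered ∨ auth at each position in order: 0 ✓, 1 ✓, 2 ✓, 3 ✓.
At position 4 the labels are {}, so entered ∨ auth is false there. This is the first violation.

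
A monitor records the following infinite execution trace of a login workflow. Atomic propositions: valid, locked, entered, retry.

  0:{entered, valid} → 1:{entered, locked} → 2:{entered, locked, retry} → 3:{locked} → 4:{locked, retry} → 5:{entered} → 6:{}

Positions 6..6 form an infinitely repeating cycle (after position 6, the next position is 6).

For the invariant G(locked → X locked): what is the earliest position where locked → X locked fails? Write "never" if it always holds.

4

Check locked → X locked at each position in order: 0 ✓, 1 ✓, 2 ✓, 3 ✓.
At position 4 the labels are {locked, retry} and the next position 5 has {entered}, so locked → X locked is false there. This is the first violation.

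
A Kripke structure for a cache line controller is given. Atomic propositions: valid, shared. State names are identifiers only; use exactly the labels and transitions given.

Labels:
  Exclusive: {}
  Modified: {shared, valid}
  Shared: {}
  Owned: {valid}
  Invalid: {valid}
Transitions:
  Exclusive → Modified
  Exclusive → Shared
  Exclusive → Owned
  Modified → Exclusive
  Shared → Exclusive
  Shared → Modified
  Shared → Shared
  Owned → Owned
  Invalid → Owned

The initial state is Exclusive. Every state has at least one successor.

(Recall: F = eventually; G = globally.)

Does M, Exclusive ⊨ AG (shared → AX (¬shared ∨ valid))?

Holds

States satisfying shared → AX (¬shared ∨ valid): {Exclusive, Modified, Shared, Owned, Invalid}.
States satisfying AG (shared → AX (¬shared ∨ valid)): {Exclusive, Modified, Shared, Owned, Invalid}.
Every state reachable from Exclusive satisfies shared → AX (¬shared ∨ valid).
Exclusive ∈ Sat(AG (shared → AX (¬shared ∨ valid))).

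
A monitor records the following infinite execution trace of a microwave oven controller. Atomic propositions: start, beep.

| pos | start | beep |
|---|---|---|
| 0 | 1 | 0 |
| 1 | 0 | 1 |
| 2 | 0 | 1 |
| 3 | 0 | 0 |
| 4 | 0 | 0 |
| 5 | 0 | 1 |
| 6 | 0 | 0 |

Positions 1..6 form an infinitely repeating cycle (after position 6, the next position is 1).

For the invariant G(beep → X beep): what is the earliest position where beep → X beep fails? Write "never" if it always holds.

Check beep → X beep at each position in order: 0 ✓, 1 ✓.
At position 2 the labels are {beep} and the next position 3 has {}, so beep → X beep is false there. This is the first violation.

2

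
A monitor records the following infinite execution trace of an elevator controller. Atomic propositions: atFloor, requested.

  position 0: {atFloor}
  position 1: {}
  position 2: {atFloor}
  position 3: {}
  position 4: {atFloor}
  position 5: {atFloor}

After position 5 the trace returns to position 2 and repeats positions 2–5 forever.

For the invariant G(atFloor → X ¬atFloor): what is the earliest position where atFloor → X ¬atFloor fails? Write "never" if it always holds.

4

Check atFloor → X ¬atFloor at each position in order: 0 ✓, 1 ✓, 2 ✓, 3 ✓.
At position 4 the labels are {atFloor} and the next position 5 has {atFloor}, so atFloor → X ¬atFloor is false there. This is the first violation.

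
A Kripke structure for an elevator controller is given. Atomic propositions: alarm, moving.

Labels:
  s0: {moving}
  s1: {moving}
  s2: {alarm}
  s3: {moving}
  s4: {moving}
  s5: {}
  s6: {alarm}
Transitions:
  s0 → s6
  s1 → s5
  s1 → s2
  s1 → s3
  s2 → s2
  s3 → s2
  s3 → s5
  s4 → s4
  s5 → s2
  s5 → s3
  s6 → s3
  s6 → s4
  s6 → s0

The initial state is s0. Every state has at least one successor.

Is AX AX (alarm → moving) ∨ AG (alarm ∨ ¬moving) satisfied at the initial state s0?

States satisfying AX (alarm → moving): {s4, s6}.
States satisfying AX AX (alarm → moving): {s0, s4}.
States satisfying alarm ∨ ¬moving: {s2, s5, s6}.
States satisfying AG (alarm ∨ ¬moving): {s2}.
States satisfying AX AX (alarm → moving) ∨ AG (alarm ∨ ¬moving): {s0, s2, s4}.
s0 ∈ Sat(AX AX (alarm → moving) ∨ AG (alarm ∨ ¬moving)).

Satisfied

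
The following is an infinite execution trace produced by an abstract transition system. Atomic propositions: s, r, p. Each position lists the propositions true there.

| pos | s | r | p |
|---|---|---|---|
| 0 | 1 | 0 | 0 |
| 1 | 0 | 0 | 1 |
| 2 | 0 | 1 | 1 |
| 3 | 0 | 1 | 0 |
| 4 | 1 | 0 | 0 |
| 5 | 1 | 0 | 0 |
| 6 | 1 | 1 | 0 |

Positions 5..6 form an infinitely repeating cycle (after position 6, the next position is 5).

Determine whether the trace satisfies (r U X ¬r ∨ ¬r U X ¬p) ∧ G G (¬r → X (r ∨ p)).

Violated

G (¬r → X (r ∨ p)) must hold at every position from 0 onward. It fails at position 0, so G G (¬r → X (r ∨ p)) is false.
At position 0: r U X ¬r ∨ ¬r U X ¬p is true; G G (¬r → X (r ∨ p)) is false; so (r U X ¬r ∨ ¬r U X ¬p) ∧ G G (¬r → X (r ∨ p)) is false.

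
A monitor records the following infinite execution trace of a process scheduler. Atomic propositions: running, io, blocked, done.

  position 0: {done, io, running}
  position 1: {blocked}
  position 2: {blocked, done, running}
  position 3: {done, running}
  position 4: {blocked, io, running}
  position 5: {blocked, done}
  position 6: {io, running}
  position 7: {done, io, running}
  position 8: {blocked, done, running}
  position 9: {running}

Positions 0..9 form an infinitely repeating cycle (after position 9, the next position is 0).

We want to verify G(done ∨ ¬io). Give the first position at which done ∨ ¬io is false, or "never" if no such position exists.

4

Check done ∨ ¬io at each position in order: 0 ✓, 1 ✓, 2 ✓, 3 ✓.
At position 4 the labels are {blocked, io, running}, so done ∨ ¬io is false there. This is the first violation.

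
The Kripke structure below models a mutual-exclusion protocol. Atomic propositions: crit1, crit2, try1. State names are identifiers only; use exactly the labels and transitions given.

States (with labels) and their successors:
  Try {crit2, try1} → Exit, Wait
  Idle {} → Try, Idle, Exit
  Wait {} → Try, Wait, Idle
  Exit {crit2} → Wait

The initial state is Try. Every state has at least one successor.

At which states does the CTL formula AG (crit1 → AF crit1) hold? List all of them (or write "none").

States satisfying crit1 → AF crit1: {Try, Idle, Wait, Exit}.
States satisfying AG (crit1 → AF crit1): {Try, Idle, Wait, Exit}.

{Try, Idle, Wait, Exit}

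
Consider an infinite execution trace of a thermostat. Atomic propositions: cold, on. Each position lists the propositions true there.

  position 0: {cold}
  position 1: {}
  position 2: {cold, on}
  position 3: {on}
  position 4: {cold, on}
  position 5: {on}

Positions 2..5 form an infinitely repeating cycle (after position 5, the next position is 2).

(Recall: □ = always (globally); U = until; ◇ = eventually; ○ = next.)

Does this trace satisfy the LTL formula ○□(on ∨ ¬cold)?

The position after 0 is 1; □(on ∨ ¬cold) is true there.

Yes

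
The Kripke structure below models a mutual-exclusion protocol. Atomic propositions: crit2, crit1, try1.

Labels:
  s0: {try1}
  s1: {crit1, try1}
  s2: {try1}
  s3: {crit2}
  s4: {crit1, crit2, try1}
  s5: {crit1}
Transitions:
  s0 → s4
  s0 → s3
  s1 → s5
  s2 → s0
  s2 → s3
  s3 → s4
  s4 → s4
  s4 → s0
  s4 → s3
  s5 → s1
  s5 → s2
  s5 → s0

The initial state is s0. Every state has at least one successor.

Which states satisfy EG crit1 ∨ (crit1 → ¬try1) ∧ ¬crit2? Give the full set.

{s0, s1, s2, s4, s5}

States satisfying crit1: {s1, s4, s5}.
States satisfying EG crit1: {s1, s4, s5}.
States satisfying ¬try1: {s3, s5}.
States satisfying crit1 → ¬try1: {s0, s2, s3, s5}.
States satisfying ¬crit2: {s0, s1, s2, s5}.
States satisfying (crit1 → ¬try1) ∧ ¬crit2: {s0, s2, s5}.
States satisfying EG crit1 ∨ (crit1 → ¬try1) ∧ ¬crit2: {s0, s1, s2, s4, s5}.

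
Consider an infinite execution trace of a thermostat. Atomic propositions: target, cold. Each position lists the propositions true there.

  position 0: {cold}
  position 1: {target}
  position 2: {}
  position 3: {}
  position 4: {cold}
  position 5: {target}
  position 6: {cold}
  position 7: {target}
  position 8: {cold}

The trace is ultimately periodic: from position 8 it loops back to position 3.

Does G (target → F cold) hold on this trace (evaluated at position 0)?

Satisfied

target → F cold holds at every position 0..8, and those are all positions ever visited, so G (target → F cold) holds.
Positions where target holds: 1, 5, 7.
Check F cold at each: 1→ok, 5→ok, 7→ok.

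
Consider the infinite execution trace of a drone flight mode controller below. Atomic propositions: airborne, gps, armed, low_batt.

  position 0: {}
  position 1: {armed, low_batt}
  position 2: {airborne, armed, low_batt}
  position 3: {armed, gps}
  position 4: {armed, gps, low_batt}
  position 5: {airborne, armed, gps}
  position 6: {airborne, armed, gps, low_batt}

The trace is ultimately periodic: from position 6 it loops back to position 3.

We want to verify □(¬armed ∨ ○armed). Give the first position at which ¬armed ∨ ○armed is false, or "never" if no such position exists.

never

¬armed ∨ ○armed holds at every position 0..6, and those are all the positions the trace ever visits, so the invariant □(¬armed ∨ ○armed) is never violated.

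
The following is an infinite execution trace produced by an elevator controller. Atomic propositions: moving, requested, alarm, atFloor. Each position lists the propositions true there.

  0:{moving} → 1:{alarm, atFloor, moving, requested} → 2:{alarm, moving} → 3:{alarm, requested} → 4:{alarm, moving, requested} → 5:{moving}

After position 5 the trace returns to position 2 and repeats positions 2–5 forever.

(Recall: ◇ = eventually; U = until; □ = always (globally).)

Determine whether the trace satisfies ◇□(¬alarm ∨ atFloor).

□(¬alarm ∨ atFloor) is false at every position 0..5, so it never becomes true and ◇□(¬alarm ∨ atFloor) fails.

No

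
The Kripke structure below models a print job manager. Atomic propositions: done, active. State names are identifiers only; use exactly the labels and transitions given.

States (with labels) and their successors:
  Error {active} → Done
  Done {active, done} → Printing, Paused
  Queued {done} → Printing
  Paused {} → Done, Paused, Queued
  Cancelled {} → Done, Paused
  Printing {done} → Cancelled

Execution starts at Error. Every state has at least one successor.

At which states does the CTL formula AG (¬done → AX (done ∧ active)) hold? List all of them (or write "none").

States satisfying ¬done → AX (done ∧ active): {Error, Done, Queued, Printing}.
States satisfying AG (¬done → AX (done ∧ active)): ∅.

none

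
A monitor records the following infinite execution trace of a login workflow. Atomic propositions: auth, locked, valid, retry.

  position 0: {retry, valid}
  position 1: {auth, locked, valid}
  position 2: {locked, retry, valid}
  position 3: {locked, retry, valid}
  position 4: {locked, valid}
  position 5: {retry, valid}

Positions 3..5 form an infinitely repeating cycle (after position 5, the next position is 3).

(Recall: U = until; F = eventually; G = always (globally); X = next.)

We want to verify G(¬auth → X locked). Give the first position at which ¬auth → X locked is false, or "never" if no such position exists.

4

Check ¬auth → X locked at each position in order: 0 ✓, 1 ✓, 2 ✓, 3 ✓.
At position 4 the labels are {locked, valid} and the next position 5 has {retry, valid}, so ¬auth → X locked is false there. This is the first violation.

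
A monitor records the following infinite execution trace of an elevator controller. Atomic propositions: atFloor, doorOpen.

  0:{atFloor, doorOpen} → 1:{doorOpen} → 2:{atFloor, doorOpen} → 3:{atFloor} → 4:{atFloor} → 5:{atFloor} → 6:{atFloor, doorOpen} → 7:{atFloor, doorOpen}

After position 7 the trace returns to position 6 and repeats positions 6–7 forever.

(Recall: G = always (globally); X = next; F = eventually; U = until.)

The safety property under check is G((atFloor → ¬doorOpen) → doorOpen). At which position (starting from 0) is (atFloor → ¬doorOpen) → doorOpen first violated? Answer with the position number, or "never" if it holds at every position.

Check (atFloor → ¬doorOpen) → doorOpen at each position in order: 0 ✓, 1 ✓, 2 ✓.
At position 3 the labels are {atFloor}, so (atFloor → ¬doorOpen) → doorOpen is false there. This is the first violation.

3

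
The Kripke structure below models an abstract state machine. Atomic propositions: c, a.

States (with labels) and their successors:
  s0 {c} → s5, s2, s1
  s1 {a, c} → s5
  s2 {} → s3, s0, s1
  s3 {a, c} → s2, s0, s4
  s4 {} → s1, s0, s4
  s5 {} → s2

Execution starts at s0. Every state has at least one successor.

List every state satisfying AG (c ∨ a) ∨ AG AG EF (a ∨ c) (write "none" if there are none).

{s0, s1, s2, s3, s4, s5}

States satisfying c ∨ a: {s0, s1, s3}.
States satisfying AG (c ∨ a): ∅.
States satisfying AG EF (a ∨ c): {s0, s1, s2, s3, s4, s5}.
States satisfying AG AG EF (a ∨ c): {s0, s1, s2, s3, s4, s5}.
States satisfying AG (c ∨ a) ∨ AG AG EF (a ∨ c): {s0, s1, s2, s3, s4, s5}.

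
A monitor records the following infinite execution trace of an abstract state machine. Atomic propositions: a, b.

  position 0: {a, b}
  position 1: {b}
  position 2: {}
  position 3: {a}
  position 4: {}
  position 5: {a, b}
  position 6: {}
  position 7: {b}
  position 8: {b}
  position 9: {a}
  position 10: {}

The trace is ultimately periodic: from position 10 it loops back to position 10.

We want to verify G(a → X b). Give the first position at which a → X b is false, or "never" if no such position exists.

Check a → X b at each position in order: 0 ✓, 1 ✓, 2 ✓.
At position 3 the labels are {a} and the next position 4 has {}, so a → X b is false there. This is the first violation.

3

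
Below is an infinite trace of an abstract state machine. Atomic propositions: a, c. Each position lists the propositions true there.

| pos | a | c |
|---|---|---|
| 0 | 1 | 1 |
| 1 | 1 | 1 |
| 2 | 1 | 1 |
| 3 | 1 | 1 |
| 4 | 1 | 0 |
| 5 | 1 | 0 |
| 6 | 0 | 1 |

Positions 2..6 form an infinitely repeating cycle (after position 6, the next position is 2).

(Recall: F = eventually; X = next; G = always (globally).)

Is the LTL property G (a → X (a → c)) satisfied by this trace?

a → X (a → c) must hold at every position from 0 onward. It fails at position 3, so G (a → X (a → c)) is false.
Positions where a holds: 0, 1, 2, 3, 4, 5.
Check X (a → c) at each: 0→ok, 1→ok, 2→ok, 3→fails, 4→fails, 5→ok.

Does not hold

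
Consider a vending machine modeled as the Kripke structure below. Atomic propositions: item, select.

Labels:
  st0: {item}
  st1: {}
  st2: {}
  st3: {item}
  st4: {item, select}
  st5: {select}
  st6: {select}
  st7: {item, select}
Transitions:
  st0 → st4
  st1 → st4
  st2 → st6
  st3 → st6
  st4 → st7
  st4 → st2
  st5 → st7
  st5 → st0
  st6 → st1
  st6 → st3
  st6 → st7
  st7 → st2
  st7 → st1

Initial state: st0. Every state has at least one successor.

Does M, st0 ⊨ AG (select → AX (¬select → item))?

Violated

States satisfying select → AX (¬select → item): {st0, st1, st2, st3, st5}.
States satisfying AG (select → AX (¬select → item)): ∅.
st4 is reachable from st0 and violates select → AX (¬select → item), so AG fails at st0.
st0 ∉ Sat(AG (select → AX (¬select → item))).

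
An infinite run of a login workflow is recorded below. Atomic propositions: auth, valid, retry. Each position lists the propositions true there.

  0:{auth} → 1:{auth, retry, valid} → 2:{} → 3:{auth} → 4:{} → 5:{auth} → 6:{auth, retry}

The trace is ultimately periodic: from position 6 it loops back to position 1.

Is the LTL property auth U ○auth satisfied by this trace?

Satisfied

Walking from position 0: ○auth first holds at position 0, and auth holds at every earlier position along the way, so auth U ○auth holds.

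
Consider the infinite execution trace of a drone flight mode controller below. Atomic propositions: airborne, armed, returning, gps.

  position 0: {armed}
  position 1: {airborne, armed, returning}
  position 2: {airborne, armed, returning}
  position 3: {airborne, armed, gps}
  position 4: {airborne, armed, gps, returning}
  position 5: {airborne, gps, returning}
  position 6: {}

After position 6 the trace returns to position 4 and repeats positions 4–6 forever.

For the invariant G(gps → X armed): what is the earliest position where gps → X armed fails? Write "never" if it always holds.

4

Check gps → X armed at each position in order: 0 ✓, 1 ✓, 2 ✓, 3 ✓.
At position 4 the labels are {airborne, armed, gps, returning} and the next position 5 has {airborne, gps, returning}, so gps → X armed is false there. This is the first violation.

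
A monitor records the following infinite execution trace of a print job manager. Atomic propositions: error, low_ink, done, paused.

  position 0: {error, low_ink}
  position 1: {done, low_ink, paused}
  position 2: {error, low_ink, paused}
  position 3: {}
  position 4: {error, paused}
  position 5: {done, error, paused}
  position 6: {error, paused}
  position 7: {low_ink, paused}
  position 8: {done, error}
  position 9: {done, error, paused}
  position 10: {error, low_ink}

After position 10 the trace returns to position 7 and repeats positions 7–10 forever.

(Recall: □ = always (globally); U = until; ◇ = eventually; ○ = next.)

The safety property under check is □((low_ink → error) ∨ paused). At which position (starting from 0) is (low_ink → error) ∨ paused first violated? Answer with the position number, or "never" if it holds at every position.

never

(low_ink → error) ∨ paused holds at every position 0..10, and those are all the positions the trace ever visits, so the invariant □((low_ink → error) ∨ paused) is never violated.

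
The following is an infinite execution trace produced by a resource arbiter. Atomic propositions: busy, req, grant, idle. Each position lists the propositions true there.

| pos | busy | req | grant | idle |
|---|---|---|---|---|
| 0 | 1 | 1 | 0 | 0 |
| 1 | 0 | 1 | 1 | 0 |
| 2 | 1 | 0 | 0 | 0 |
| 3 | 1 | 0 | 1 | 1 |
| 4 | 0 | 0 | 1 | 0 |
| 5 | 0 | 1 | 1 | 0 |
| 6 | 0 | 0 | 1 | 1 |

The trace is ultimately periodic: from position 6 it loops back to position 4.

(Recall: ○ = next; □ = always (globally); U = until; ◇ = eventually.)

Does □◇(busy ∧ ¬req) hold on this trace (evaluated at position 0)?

Violated

◇(busy ∧ ¬req) must hold at every position from 0 onward. It fails at position 4, so □◇(busy ∧ ¬req) is false.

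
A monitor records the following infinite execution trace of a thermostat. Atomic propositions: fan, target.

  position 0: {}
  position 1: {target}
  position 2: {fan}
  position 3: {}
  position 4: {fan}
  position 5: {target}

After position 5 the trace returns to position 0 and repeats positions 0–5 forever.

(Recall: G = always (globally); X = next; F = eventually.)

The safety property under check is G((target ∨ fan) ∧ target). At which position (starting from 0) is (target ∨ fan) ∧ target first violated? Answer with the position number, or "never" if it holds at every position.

At position 0 the labels are {}, so (target ∨ fan) ∧ target is false there. This is the first violation.

0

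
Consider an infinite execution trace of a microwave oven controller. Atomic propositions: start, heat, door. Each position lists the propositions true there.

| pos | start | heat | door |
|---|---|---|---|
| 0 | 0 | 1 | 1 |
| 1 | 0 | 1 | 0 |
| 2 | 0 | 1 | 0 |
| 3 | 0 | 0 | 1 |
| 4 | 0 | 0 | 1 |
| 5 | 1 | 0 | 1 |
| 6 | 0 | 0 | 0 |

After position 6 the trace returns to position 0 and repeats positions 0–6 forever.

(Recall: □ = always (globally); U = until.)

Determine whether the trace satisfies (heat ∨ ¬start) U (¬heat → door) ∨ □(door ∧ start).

Walking from position 0: ¬heat → door first holds at position 0, and heat ∨ ¬start holds at every earlier position along the way, so (heat ∨ ¬start) U (¬heat → door) holds.
door ∧ start must hold at every position from 0 onward. It fails at position 0, so □(door ∧ start) is false.
At position 0: (heat ∨ ¬start) U (¬heat → door) is true; □(door ∧ start) is false; so (heat ∨ ¬start) U (¬heat → door) ∨ □(door ∧ start) is true.

Satisfied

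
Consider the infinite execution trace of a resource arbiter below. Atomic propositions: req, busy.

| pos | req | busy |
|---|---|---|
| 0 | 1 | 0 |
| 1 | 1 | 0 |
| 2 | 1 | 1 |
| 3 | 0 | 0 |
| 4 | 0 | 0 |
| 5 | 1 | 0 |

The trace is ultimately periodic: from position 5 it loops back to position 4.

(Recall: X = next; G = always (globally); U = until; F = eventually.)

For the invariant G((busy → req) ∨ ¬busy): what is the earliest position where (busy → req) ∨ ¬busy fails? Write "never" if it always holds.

never

(busy → req) ∨ ¬busy holds at every position 0..5, and those are all the positions the trace ever visits, so the invariant G((busy → req) ∨ ¬busy) is never violated.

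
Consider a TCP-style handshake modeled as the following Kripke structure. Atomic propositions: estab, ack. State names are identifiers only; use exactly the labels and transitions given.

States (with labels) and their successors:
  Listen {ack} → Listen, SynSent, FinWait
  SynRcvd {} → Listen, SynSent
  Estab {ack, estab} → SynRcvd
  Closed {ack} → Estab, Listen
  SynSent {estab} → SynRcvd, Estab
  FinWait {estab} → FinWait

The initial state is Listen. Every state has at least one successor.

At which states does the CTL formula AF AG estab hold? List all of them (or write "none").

States satisfying AG estab: {FinWait}.
States satisfying AF AG estab: {FinWait}.

{FinWait}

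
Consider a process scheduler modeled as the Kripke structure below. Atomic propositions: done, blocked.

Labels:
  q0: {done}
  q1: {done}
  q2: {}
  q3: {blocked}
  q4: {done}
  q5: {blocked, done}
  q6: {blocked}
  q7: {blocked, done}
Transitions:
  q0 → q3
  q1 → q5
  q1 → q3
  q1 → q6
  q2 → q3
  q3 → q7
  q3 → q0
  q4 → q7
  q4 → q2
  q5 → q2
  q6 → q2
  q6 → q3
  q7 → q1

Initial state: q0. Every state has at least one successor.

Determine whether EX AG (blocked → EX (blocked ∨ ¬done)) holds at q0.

States satisfying AG (blocked → EX (blocked ∨ ¬done)): ∅.
States satisfying EX AG (blocked → EX (blocked ∨ ¬done)): ∅.
No suitable path/successor from q0 witnesses the formula.
q0 ∉ Sat(EX AG (blocked → EX (blocked ∨ ¬done))).

Violated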